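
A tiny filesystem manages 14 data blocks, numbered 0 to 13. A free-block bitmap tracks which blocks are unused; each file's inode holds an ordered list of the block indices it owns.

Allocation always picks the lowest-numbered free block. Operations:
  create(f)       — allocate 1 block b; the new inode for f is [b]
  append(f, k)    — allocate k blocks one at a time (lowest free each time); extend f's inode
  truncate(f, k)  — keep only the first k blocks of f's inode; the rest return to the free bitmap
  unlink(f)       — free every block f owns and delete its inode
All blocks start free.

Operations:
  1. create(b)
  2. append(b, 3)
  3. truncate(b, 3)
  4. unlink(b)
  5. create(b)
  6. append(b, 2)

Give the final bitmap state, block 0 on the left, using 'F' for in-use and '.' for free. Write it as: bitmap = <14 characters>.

  1. create(b)  ⇒  F.............  {b→[0]}
  2. append(b, 3)  ⇒  FFFF..........  {b→[0, 1, 2, 3]}
  3. truncate(b, 3)  ⇒  FFF...........  {b→[0, 1, 2]}
  4. unlink(b)  ⇒  ..............  {}
  5. create(b)  ⇒  F.............  {b→[0]}
  6. append(b, 2)  ⇒  FFF...........  {b→[0, 1, 2]}

bitmap = FFF...........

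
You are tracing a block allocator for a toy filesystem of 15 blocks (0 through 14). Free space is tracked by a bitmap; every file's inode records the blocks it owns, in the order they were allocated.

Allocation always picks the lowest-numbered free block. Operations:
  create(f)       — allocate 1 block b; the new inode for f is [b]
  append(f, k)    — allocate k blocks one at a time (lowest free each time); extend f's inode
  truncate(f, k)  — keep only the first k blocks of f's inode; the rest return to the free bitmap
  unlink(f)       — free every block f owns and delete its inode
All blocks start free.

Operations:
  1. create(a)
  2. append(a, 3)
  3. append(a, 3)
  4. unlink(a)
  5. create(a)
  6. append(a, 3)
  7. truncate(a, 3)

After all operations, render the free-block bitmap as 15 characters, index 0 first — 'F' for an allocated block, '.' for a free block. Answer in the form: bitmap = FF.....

bitmap = FFF............

[1] create(a) — a=0 (map F..............)
[2] append(a, 3) — a=0,1,2,3 (map FFFF...........)
[3] append(a, 3) — a=0,1,2,3,4,5,6 (map FFFFFFF........)
[4] unlink(a) —  (map ...............)
[5] create(a) — a=0 (map F..............)
[6] append(a, 3) — a=0,1,2,3 (map FFFF...........)
[7] truncate(a, 3) — a=0,1,2 (map FFF............)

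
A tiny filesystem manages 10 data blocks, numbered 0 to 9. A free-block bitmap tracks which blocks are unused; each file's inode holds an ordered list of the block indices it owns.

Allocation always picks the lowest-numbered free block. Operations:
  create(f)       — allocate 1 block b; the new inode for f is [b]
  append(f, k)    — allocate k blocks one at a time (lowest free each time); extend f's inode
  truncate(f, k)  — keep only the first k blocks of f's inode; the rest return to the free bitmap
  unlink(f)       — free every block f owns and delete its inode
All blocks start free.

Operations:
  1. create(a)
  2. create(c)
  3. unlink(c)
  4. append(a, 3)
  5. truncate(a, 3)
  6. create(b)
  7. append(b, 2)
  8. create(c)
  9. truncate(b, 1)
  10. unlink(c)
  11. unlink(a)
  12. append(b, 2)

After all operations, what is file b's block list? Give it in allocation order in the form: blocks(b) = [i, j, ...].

blocks(b) = [3, 0, 1]

[1] create(a) — a=0 (map F.........)
[2] create(c) — a=0 c=1 (map FF........)
[3] unlink(c) — a=0 (map F.........)
[4] append(a, 3) — a=0,1,2,3 (map FFFF......)
[5] truncate(a, 3) — a=0,1,2 (map FFF.......)
[6] create(b) — a=0,1,2 b=3 (map FFFF......)
[7] append(b, 2) — a=0,1,2 b=3,4,5 (map FFFFFF....)
[8] create(c) — a=0,1,2 b=3,4,5 c=6 (map FFFFFFF...)
[9] truncate(b, 1) — a=0,1,2 b=3 c=6 (map FFFF..F...)
[10] unlink(c) — a=0,1,2 b=3 (map FFFF......)
[11] unlink(a) — b=3 (map ...F......)
[12] append(b, 2) — b=3,0,1 (map FF.F......)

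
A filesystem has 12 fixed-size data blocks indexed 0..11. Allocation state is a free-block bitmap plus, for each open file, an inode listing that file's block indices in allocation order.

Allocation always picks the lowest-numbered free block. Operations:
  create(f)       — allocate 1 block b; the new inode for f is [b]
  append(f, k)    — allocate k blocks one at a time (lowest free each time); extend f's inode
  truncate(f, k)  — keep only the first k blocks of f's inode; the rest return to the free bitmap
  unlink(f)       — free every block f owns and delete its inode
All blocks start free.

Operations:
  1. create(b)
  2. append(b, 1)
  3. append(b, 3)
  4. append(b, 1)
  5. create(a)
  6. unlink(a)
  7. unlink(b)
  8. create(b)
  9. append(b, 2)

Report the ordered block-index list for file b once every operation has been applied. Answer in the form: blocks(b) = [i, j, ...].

create(b): bitmap=F........... | b=[0]
append(b, 1): bitmap=FF.......... | b=[0, 1]
append(b, 3): bitmap=FFFFF....... | b=[0, 1, 2, 3, 4]
append(b, 1): bitmap=FFFFFF...... | b=[0, 1, 2, 3, 4, 5]
create(a): bitmap=FFFFFFF..... | a=[6] b=[0, 1, 2, 3, 4, 5]
unlink(a): bitmap=FFFFFF...... | b=[0, 1, 2, 3, 4, 5]
unlink(b): bitmap=............ | 
create(b): bitmap=F........... | b=[0]
append(b, 2): bitmap=FFF......... | b=[0, 1, 2]

blocks(b) = [0, 1, 2]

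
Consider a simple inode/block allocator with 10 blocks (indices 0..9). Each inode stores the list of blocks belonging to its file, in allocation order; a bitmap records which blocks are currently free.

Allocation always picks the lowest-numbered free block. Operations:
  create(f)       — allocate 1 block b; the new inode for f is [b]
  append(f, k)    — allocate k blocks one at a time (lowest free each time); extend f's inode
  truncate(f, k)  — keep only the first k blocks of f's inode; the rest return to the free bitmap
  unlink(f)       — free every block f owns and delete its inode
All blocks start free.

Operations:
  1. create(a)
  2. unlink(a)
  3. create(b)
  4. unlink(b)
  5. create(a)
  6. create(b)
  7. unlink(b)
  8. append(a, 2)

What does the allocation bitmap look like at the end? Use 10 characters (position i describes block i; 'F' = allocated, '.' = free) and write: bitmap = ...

after create(a) → a:[0]  free=[F.........]
after unlink(a) →   free=[..........]
after create(b) → b:[0]  free=[F.........]
after unlink(b) →   free=[..........]
after create(a) → a:[0]  free=[F.........]
after create(b) → a:[0], b:[1]  free=[FF........]
after unlink(b) → a:[0]  free=[F.........]
after append(a, 2) → a:[0, 1, 2]  free=[FFF.......]

bitmap = FFF.......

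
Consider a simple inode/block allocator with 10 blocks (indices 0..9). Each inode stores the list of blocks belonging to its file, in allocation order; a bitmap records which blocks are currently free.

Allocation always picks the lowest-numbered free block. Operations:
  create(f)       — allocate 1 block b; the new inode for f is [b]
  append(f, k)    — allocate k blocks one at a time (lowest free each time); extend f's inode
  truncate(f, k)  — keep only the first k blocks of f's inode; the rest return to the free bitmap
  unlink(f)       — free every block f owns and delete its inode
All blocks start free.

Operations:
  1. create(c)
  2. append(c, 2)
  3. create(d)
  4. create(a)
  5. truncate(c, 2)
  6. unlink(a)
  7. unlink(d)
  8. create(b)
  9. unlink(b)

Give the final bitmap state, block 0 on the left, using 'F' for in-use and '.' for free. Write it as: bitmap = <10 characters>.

  1. create(c)  ⇒  F.........  {c→[0]}
  2. append(c, 2)  ⇒  FFF.......  {c→[0, 1, 2]}
  3. create(d)  ⇒  FFFF......  {c→[0, 1, 2]; d→[3]}
  4. create(a)  ⇒  FFFFF.....  {a→[4]; c→[0, 1, 2]; d→[3]}
  5. truncate(c, 2)  ⇒  FF.FF.....  {a→[4]; c→[0, 1]; d→[3]}
  6. unlink(a)  ⇒  FF.F......  {c→[0, 1]; d→[3]}
  7. unlink(d)  ⇒  FF........  {c→[0, 1]}
  8. create(b)  ⇒  FFF.......  {b→[2]; c→[0, 1]}
  9. unlink(b)  ⇒  FF........  {c→[0, 1]}

bitmap = FF........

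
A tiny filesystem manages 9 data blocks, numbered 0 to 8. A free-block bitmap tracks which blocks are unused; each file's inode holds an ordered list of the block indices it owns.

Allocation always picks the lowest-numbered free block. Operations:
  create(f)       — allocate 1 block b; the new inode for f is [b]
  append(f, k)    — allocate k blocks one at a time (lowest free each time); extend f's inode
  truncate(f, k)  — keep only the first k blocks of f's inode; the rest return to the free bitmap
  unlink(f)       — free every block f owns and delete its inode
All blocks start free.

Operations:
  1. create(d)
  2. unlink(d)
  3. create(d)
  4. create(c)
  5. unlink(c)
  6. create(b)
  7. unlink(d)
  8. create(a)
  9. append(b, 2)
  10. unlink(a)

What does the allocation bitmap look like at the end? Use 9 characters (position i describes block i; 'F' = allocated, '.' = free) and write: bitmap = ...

[1] create(d) — d=0 (map F........)
[2] unlink(d) —  (map .........)
[3] create(d) — d=0 (map F........)
[4] create(c) — c=1 d=0 (map FF.......)
[5] unlink(c) — d=0 (map F........)
[6] create(b) — b=1 d=0 (map FF.......)
[7] unlink(d) — b=1 (map .F.......)
[8] create(a) — a=0 b=1 (map FF.......)
[9] append(b, 2) — a=0 b=1,2,3 (map FFFF.....)
[10] unlink(a) — b=1,2,3 (map .FFF.....)

bitmap = .FFF.....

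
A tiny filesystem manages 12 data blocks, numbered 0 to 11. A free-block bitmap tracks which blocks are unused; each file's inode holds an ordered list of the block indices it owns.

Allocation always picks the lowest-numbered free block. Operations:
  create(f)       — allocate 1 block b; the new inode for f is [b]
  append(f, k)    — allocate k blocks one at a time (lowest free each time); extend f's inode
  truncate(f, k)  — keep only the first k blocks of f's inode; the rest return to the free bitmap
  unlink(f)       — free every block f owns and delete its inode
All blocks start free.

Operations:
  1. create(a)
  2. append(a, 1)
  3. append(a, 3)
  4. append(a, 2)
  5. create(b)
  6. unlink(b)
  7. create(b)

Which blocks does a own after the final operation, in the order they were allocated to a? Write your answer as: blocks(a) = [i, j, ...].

blocks(a) = [0, 1, 2, 3, 4, 5, 6]

  1. create(a)  ⇒  F...........  {a→[0]}
  2. append(a, 1)  ⇒  FF..........  {a→[0, 1]}
  3. append(a, 3)  ⇒  FFFFF.......  {a→[0, 1, 2, 3, 4]}
  4. append(a, 2)  ⇒  FFFFFFF.....  {a→[0, 1, 2, 3, 4, 5, 6]}
  5. create(b)  ⇒  FFFFFFFF....  {a→[0, 1, 2, 3, 4, 5, 6]; b→[7]}
  6. unlink(b)  ⇒  FFFFFFF.....  {a→[0, 1, 2, 3, 4, 5, 6]}
  7. create(b)  ⇒  FFFFFFFF....  {a→[0, 1, 2, 3, 4, 5, 6]; b→[7]}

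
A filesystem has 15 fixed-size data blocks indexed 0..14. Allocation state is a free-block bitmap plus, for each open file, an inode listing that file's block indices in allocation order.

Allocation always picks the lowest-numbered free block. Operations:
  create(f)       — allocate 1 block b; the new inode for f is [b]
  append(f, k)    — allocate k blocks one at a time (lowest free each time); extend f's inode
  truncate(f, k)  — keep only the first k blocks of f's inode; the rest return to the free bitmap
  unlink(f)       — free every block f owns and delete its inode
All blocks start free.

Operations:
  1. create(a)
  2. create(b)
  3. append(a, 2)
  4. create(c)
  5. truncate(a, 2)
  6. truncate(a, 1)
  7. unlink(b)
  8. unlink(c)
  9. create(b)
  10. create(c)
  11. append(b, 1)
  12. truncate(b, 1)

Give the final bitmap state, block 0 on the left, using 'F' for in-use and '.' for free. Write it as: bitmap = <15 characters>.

bitmap = FFF............

  1. create(a)  ⇒  F..............  {a→[0]}
  2. create(b)  ⇒  FF.............  {a→[0]; b→[1]}
  3. append(a, 2)  ⇒  FFFF...........  {a→[0, 2, 3]; b→[1]}
  4. create(c)  ⇒  FFFFF..........  {a→[0, 2, 3]; b→[1]; c→[4]}
  5. truncate(a, 2)  ⇒  FFF.F..........  {a→[0, 2]; b→[1]; c→[4]}
  6. truncate(a, 1)  ⇒  FF..F..........  {a→[0]; b→[1]; c→[4]}
  7. unlink(b)  ⇒  F...F..........  {a→[0]; c→[4]}
  8. unlink(c)  ⇒  F..............  {a→[0]}
  9. create(b)  ⇒  FF.............  {a→[0]; b→[1]}
  10. create(c)  ⇒  FFF............  {a→[0]; b→[1]; c→[2]}
  11. append(b, 1)  ⇒  FFFF...........  {a→[0]; b→[1, 3]; c→[2]}
  12. truncate(b, 1)  ⇒  FFF............  {a→[0]; b→[1]; c→[2]}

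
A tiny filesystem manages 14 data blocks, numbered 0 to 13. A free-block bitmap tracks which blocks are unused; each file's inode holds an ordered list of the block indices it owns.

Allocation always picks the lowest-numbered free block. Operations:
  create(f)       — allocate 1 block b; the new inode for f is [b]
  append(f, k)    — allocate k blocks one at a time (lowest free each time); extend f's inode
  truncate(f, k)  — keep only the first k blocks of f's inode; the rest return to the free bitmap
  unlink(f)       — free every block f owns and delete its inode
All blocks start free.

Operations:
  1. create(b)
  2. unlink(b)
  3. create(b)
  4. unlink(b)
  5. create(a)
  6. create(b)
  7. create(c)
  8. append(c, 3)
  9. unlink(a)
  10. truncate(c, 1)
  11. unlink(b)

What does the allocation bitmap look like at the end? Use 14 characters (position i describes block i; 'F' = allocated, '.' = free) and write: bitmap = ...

bitmap = ..F...........

after create(b) → b:[0]  free=[F.............]
after unlink(b) →   free=[..............]
after create(b) → b:[0]  free=[F.............]
after unlink(b) →   free=[..............]
after create(a) → a:[0]  free=[F.............]
after create(b) → a:[0], b:[1]  free=[FF............]
after create(c) → a:[0], b:[1], c:[2]  free=[FFF...........]
after append(c, 3) → a:[0], b:[1], c:[2, 3, 4, 5]  free=[FFFFFF........]
after unlink(a) → b:[1], c:[2, 3, 4, 5]  free=[.FFFFF........]
after truncate(c, 1) → b:[1], c:[2]  free=[.FF...........]
after unlink(b) → c:[2]  free=[..F...........]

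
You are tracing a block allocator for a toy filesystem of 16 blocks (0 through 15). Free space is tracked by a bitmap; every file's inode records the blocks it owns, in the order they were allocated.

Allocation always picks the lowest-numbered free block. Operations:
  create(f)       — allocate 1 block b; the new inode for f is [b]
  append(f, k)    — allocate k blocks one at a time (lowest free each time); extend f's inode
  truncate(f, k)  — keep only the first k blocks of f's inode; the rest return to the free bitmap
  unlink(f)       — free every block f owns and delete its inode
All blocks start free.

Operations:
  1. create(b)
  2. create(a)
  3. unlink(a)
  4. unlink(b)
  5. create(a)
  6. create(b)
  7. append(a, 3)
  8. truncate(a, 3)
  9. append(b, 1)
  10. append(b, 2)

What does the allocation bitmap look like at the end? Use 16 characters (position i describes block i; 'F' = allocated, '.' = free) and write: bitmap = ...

create(b): bitmap=F............... | b=[0]
create(a): bitmap=FF.............. | a=[1] b=[0]
unlink(a): bitmap=F............... | b=[0]
unlink(b): bitmap=................ | 
create(a): bitmap=F............... | a=[0]
create(b): bitmap=FF.............. | a=[0] b=[1]
append(a, 3): bitmap=FFFFF........... | a=[0, 2, 3, 4] b=[1]
truncate(a, 3): bitmap=FFFF............ | a=[0, 2, 3] b=[1]
append(b, 1): bitmap=FFFFF........... | a=[0, 2, 3] b=[1, 4]
append(b, 2): bitmap=FFFFFFF......... | a=[0, 2, 3] b=[1, 4, 5, 6]

bitmap = FFFFFFF.........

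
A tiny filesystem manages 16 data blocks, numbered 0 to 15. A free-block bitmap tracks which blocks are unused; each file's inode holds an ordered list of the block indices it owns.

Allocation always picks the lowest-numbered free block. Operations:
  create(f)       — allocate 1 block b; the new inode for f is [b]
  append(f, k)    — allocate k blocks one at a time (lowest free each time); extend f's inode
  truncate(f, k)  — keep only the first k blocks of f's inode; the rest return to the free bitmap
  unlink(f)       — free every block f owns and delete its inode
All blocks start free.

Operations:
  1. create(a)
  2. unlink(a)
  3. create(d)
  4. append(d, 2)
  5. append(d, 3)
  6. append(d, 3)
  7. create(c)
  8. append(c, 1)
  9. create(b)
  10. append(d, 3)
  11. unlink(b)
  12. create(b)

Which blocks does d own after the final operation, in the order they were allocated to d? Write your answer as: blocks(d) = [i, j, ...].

blocks(d) = [0, 1, 2, 3, 4, 5, 6, 7, 8, 12, 13, 14]

after create(a) → a:[0]  free=[F...............]
after unlink(a) →   free=[................]
after create(d) → d:[0]  free=[F...............]
after append(d, 2) → d:[0, 1, 2]  free=[FFF.............]
after append(d, 3) → d:[0, 1, 2, 3, 4, 5]  free=[FFFFFF..........]
after append(d, 3) → d:[0, 1, 2, 3, 4, 5, 6, 7, 8]  free=[FFFFFFFFF.......]
after create(c) → c:[9], d:[0, 1, 2, 3, 4, 5, 6, 7, 8]  free=[FFFFFFFFFF......]
after append(c, 1) → c:[9, 10], d:[0, 1, 2, 3, 4, 5, 6, 7, 8]  free=[FFFFFFFFFFF.....]
after create(b) → b:[11], c:[9, 10], d:[0, 1, 2, 3, 4, 5, 6, 7, 8]  free=[FFFFFFFFFFFF....]
after append(d, 3) → b:[11], c:[9, 10], d:[0, 1, 2, 3, 4, 5, 6, 7, 8, 12, 13, 14]  free=[FFFFFFFFFFFFFFF.]
after unlink(b) → c:[9, 10], d:[0, 1, 2, 3, 4, 5, 6, 7, 8, 12, 13, 14]  free=[FFFFFFFFFFF.FFF.]
after create(b) → b:[11], c:[9, 10], d:[0, 1, 2, 3, 4, 5, 6, 7, 8, 12, 13, 14]  free=[FFFFFFFFFFFFFFF.]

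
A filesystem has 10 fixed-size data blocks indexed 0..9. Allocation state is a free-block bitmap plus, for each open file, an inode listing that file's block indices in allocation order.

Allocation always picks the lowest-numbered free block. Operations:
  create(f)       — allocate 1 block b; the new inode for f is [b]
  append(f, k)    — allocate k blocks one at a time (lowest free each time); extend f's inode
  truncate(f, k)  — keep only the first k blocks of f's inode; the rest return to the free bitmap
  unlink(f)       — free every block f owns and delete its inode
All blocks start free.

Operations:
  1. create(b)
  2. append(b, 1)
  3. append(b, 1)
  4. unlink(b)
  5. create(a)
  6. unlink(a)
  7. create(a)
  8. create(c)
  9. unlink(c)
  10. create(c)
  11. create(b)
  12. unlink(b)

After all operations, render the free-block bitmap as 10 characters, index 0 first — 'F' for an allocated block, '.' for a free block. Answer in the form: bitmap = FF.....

bitmap = FF........

[1] create(b) — b=0 (map F.........)
[2] append(b, 1) — b=0,1 (map FF........)
[3] append(b, 1) — b=0,1,2 (map FFF.......)
[4] unlink(b) —  (map ..........)
[5] create(a) — a=0 (map F.........)
[6] unlink(a) —  (map ..........)
[7] create(a) — a=0 (map F.........)
[8] create(c) — a=0 c=1 (map FF........)
[9] unlink(c) — a=0 (map F.........)
[10] create(c) — a=0 c=1 (map FF........)
[11] create(b) — a=0 b=2 c=1 (map FFF.......)
[12] unlink(b) — a=0 c=1 (map FF........)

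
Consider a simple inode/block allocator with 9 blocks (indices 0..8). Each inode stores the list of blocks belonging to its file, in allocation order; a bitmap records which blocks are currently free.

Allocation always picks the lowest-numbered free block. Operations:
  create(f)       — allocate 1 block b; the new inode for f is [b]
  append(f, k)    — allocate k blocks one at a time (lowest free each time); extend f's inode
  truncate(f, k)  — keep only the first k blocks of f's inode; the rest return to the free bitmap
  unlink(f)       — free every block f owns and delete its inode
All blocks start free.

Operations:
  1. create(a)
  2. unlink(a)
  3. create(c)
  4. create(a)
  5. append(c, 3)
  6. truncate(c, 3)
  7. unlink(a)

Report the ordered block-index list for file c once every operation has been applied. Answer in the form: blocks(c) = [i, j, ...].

after create(a) → a:[0]  free=[F........]
after unlink(a) →   free=[.........]
after create(c) → c:[0]  free=[F........]
after create(a) → a:[1], c:[0]  free=[FF.......]
after append(c, 3) → a:[1], c:[0, 2, 3, 4]  free=[FFFFF....]
after truncate(c, 3) → a:[1], c:[0, 2, 3]  free=[FFFF.....]
after unlink(a) → c:[0, 2, 3]  free=[F.FF.....]

blocks(c) = [0, 2, 3]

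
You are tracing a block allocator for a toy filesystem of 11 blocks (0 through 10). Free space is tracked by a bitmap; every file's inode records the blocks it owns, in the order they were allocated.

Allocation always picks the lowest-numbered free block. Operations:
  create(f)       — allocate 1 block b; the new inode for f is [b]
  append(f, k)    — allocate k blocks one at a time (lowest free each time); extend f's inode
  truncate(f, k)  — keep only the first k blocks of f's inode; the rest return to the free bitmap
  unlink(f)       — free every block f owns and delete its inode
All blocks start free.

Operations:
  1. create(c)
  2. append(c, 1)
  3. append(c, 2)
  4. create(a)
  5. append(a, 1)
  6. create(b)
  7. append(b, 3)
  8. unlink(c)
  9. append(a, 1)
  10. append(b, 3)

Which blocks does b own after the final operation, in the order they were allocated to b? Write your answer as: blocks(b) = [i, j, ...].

after create(c) → c:[0]  free=[F..........]
after append(c, 1) → c:[0, 1]  free=[FF.........]
after append(c, 2) → c:[0, 1, 2, 3]  free=[FFFF.......]
after create(a) → a:[4], c:[0, 1, 2, 3]  free=[FFFFF......]
after append(a, 1) → a:[4, 5], c:[0, 1, 2, 3]  free=[FFFFFF.....]
after create(b) → a:[4, 5], b:[6], c:[0, 1, 2, 3]  free=[FFFFFFF....]
after append(b, 3) → a:[4, 5], b:[6, 7, 8, 9], c:[0, 1, 2, 3]  free=[FFFFFFFFFF.]
after unlink(c) → a:[4, 5], b:[6, 7, 8, 9]  free=[....FFFFFF.]
after append(a, 1) → a:[4, 5, 0], b:[6, 7, 8, 9]  free=[F...FFFFFF.]
after append(b, 3) → a:[4, 5, 0], b:[6, 7, 8, 9, 1, 2, 3]  free=[FFFFFFFFFF.]

blocks(b) = [6, 7, 8, 9, 1, 2, 3]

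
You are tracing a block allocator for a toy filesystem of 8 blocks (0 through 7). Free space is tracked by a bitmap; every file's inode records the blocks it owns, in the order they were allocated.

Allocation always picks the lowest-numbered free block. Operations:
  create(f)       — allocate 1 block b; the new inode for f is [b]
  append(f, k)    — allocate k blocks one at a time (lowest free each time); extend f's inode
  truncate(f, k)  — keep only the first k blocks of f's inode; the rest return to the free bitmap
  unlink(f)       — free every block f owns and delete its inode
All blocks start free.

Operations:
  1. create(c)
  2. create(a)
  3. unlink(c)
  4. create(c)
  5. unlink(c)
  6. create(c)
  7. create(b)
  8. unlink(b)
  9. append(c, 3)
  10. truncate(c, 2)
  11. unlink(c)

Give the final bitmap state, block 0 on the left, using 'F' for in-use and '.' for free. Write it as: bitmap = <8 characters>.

bitmap = .F......

[1] create(c) — c=0 (map F.......)
[2] create(a) — a=1 c=0 (map FF......)
[3] unlink(c) — a=1 (map .F......)
[4] create(c) — a=1 c=0 (map FF......)
[5] unlink(c) — a=1 (map .F......)
[6] create(c) — a=1 c=0 (map FF......)
[7] create(b) — a=1 b=2 c=0 (map FFF.....)
[8] unlink(b) — a=1 c=0 (map FF......)
[9] append(c, 3) — a=1 c=0,2,3,4 (map FFFFF...)
[10] truncate(c, 2) — a=1 c=0,2 (map FFF.....)
[11] unlink(c) — a=1 (map .F......)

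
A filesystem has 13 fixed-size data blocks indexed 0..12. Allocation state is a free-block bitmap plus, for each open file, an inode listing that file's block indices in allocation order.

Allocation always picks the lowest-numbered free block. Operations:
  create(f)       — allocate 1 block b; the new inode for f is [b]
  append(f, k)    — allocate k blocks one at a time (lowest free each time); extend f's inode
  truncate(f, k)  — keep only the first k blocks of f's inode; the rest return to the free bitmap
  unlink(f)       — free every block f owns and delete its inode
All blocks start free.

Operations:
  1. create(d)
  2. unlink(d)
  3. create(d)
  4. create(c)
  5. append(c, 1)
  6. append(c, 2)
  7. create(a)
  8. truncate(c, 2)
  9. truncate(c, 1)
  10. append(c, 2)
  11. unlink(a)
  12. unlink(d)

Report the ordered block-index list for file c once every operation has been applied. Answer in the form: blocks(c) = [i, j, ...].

create(d): bitmap=F............ | d=[0]
unlink(d): bitmap=............. | 
create(d): bitmap=F............ | d=[0]
create(c): bitmap=FF........... | c=[1] d=[0]
append(c, 1): bitmap=FFF.......... | c=[1, 2] d=[0]
append(c, 2): bitmap=FFFFF........ | c=[1, 2, 3, 4] d=[0]
create(a): bitmap=FFFFFF....... | a=[5] c=[1, 2, 3, 4] d=[0]
truncate(c, 2): bitmap=FFF..F....... | a=[5] c=[1, 2] d=[0]
truncate(c, 1): bitmap=FF...F....... | a=[5] c=[1] d=[0]
append(c, 2): bitmap=FFFF.F....... | a=[5] c=[1, 2, 3] d=[0]
unlink(a): bitmap=FFFF......... | c=[1, 2, 3] d=[0]
unlink(d): bitmap=.FFF......... | c=[1, 2, 3]

blocks(c) = [1, 2, 3]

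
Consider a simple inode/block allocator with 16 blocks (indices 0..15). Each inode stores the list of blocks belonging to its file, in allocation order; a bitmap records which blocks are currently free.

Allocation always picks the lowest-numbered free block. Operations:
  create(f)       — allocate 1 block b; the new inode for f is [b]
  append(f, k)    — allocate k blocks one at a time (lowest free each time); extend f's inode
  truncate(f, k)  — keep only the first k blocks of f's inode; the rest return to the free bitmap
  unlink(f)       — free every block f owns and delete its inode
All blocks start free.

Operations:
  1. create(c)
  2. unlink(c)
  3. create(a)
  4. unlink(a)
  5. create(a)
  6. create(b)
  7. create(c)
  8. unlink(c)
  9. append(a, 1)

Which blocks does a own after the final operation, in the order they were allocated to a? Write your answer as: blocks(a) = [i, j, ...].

  1. create(c)  ⇒  F...............  {c→[0]}
  2. unlink(c)  ⇒  ................  {}
  3. create(a)  ⇒  F...............  {a→[0]}
  4. unlink(a)  ⇒  ................  {}
  5. create(a)  ⇒  F...............  {a→[0]}
  6. create(b)  ⇒  FF..............  {a→[0]; b→[1]}
  7. create(c)  ⇒  FFF.............  {a→[0]; b→[1]; c→[2]}
  8. unlink(c)  ⇒  FF..............  {a→[0]; b→[1]}
  9. append(a, 1)  ⇒  FFF.............  {a→[0, 2]; b→[1]}

blocks(a) = [0, 2]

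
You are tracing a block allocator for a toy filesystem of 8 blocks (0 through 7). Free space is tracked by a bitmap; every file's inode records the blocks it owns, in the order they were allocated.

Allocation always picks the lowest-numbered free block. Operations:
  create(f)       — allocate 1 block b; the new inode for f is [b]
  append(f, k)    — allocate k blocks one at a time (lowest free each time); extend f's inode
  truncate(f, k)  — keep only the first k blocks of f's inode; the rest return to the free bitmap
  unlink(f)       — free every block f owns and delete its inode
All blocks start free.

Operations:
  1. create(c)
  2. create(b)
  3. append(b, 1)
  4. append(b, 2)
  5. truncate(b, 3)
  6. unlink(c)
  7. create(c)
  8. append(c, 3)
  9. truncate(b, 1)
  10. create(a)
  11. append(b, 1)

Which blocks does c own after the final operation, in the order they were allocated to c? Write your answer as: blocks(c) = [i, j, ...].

[1] create(c) — c=0 (map F.......)
[2] create(b) — b=1 c=0 (map FF......)
[3] append(b, 1) — b=1,2 c=0 (map FFF.....)
[4] append(b, 2) — b=1,2,3,4 c=0 (map FFFFF...)
[5] truncate(b, 3) — b=1,2,3 c=0 (map FFFF....)
[6] unlink(c) — b=1,2,3 (map .FFF....)
[7] create(c) — b=1,2,3 c=0 (map FFFF....)
[8] append(c, 3) — b=1,2,3 c=0,4,5,6 (map FFFFFFF.)
[9] truncate(b, 1) — b=1 c=0,4,5,6 (map FF..FFF.)
[10] create(a) — a=2 b=1 c=0,4,5,6 (map FFF.FFF.)
[11] append(b, 1) — a=2 b=1,3 c=0,4,5,6 (map FFFFFFF.)

blocks(c) = [0, 4, 5, 6]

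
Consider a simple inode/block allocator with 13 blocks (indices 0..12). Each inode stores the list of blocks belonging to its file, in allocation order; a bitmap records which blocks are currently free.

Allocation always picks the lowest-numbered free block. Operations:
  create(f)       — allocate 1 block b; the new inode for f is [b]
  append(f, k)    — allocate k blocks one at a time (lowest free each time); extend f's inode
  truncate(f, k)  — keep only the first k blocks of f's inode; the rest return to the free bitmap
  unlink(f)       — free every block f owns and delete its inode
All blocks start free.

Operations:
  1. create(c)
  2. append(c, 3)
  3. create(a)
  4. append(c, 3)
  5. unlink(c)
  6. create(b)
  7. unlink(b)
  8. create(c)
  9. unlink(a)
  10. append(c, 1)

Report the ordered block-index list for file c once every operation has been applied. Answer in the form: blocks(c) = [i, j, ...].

after create(c) → c:[0]  free=[F............]
after append(c, 3) → c:[0, 1, 2, 3]  free=[FFFF.........]
after create(a) → a:[4], c:[0, 1, 2, 3]  free=[FFFFF........]
after append(c, 3) → a:[4], c:[0, 1, 2, 3, 5, 6, 7]  free=[FFFFFFFF.....]
after unlink(c) → a:[4]  free=[....F........]
after create(b) → a:[4], b:[0]  free=[F...F........]
after unlink(b) → a:[4]  free=[....F........]
after create(c) → a:[4], c:[0]  free=[F...F........]
after unlink(a) → c:[0]  free=[F............]
after append(c, 1) → c:[0, 1]  free=[FF...........]

blocks(c) = [0, 1]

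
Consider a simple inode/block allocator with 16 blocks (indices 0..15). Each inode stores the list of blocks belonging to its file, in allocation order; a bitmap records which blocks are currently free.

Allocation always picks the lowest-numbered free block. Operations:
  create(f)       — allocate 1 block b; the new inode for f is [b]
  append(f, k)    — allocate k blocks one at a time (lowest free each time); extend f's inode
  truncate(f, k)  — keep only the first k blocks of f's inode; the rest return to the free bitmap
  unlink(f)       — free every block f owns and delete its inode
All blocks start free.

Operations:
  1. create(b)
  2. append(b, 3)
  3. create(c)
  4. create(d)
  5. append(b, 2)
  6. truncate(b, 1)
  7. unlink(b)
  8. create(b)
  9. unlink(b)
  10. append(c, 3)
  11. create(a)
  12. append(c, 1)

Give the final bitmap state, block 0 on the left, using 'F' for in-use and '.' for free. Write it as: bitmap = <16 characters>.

bitmap = FFFFFFF.........

[1] create(b) — b=0 (map F...............)
[2] append(b, 3) — b=0,1,2,3 (map FFFF............)
[3] create(c) — b=0,1,2,3 c=4 (map FFFFF...........)
[4] create(d) — b=0,1,2,3 c=4 d=5 (map FFFFFF..........)
[5] append(b, 2) — b=0,1,2,3,6,7 c=4 d=5 (map FFFFFFFF........)
[6] truncate(b, 1) — b=0 c=4 d=5 (map F...FF..........)
[7] unlink(b) — c=4 d=5 (map ....FF..........)
[8] create(b) — b=0 c=4 d=5 (map F...FF..........)
[9] unlink(b) — c=4 d=5 (map ....FF..........)
[10] append(c, 3) — c=4,0,1,2 d=5 (map FFF.FF..........)
[11] create(a) — a=3 c=4,0,1,2 d=5 (map FFFFFF..........)
[12] append(c, 1) — a=3 c=4,0,1,2,6 d=5 (map FFFFFFF.........)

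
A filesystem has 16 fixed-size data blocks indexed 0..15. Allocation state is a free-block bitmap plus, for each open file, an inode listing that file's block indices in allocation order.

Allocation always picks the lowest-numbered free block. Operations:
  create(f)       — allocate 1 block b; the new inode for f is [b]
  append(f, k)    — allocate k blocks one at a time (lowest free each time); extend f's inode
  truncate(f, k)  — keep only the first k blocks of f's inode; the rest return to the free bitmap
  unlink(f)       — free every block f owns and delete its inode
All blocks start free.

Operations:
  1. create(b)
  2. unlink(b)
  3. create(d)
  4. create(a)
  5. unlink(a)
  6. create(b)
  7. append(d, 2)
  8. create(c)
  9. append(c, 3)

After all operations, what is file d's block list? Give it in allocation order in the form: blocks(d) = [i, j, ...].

create(b): bitmap=F............... | b=[0]
unlink(b): bitmap=................ | 
create(d): bitmap=F............... | d=[0]
create(a): bitmap=FF.............. | a=[1] d=[0]
unlink(a): bitmap=F............... | d=[0]
create(b): bitmap=FF.............. | b=[1] d=[0]
append(d, 2): bitmap=FFFF............ | b=[1] d=[0, 2, 3]
create(c): bitmap=FFFFF........... | b=[1] c=[4] d=[0, 2, 3]
append(c, 3): bitmap=FFFFFFFF........ | b=[1] c=[4, 5, 6, 7] d=[0, 2, 3]

blocks(d) = [0, 2, 3]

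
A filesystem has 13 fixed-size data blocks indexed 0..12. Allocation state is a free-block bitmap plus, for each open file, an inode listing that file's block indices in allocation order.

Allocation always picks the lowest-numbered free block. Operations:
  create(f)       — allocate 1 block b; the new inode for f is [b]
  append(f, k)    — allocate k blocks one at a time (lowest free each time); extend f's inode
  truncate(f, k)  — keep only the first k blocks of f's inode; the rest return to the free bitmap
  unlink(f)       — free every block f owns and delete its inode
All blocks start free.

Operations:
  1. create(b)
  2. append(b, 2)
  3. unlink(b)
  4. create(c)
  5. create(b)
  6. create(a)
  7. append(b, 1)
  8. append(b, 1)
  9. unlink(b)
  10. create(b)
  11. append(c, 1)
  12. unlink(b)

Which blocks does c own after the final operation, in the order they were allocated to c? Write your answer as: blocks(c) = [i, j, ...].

blocks(c) = [0, 3]

  1. create(b)  ⇒  F............  {b→[0]}
  2. append(b, 2)  ⇒  FFF..........  {b→[0, 1, 2]}
  3. unlink(b)  ⇒  .............  {}
  4. create(c)  ⇒  F............  {c→[0]}
  5. create(b)  ⇒  FF...........  {b→[1]; c→[0]}
  6. create(a)  ⇒  FFF..........  {a→[2]; b→[1]; c→[0]}
  7. append(b, 1)  ⇒  FFFF.........  {a→[2]; b→[1, 3]; c→[0]}
  8. append(b, 1)  ⇒  FFFFF........  {a→[2]; b→[1, 3, 4]; c→[0]}
  9. unlink(b)  ⇒  F.F..........  {a→[2]; c→[0]}
  10. create(b)  ⇒  FFF..........  {a→[2]; b→[1]; c→[0]}
  11. append(c, 1)  ⇒  FFFF.........  {a→[2]; b→[1]; c→[0, 3]}
  12. unlink(b)  ⇒  F.FF.........  {a→[2]; c→[0, 3]}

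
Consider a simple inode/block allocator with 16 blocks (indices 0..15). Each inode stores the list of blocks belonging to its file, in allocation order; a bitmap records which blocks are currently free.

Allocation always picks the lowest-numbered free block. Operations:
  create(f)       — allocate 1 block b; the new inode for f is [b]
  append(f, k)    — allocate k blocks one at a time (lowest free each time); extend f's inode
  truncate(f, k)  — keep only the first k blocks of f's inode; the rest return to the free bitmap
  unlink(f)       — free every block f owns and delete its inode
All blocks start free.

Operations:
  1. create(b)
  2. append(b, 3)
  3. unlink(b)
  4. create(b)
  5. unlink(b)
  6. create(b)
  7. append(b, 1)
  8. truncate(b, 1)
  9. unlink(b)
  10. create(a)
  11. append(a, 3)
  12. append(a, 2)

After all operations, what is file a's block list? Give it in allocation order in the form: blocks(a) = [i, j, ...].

  1. create(b)  ⇒  F...............  {b→[0]}
  2. append(b, 3)  ⇒  FFFF............  {b→[0, 1, 2, 3]}
  3. unlink(b)  ⇒  ................  {}
  4. create(b)  ⇒  F...............  {b→[0]}
  5. unlink(b)  ⇒  ................  {}
  6. create(b)  ⇒  F...............  {b→[0]}
  7. append(b, 1)  ⇒  FF..............  {b→[0, 1]}
  8. truncate(b, 1)  ⇒  F...............  {b→[0]}
  9. unlink(b)  ⇒  ................  {}
  10. create(a)  ⇒  F...............  {a→[0]}
  11. append(a, 3)  ⇒  FFFF............  {a→[0, 1, 2, 3]}
  12. append(a, 2)  ⇒  FFFFFF..........  {a→[0, 1, 2, 3, 4, 5]}

blocks(a) = [0, 1, 2, 3, 4, 5]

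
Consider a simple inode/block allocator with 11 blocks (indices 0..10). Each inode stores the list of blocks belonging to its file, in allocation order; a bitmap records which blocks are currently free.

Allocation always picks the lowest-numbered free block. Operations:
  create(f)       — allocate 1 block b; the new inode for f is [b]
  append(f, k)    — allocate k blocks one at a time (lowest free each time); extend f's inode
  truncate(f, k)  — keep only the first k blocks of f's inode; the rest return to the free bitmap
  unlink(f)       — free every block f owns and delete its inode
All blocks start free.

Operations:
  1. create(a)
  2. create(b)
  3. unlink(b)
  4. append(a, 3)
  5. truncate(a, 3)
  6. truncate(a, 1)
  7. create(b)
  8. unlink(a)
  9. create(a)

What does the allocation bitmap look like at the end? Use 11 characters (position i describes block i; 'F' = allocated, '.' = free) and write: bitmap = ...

bitmap = FF.........

after create(a) → a:[0]  free=[F..........]
after create(b) → a:[0], b:[1]  free=[FF.........]
after unlink(b) → a:[0]  free=[F..........]
after append(a, 3) → a:[0, 1, 2, 3]  free=[FFFF.......]
after truncate(a, 3) → a:[0, 1, 2]  free=[FFF........]
after truncate(a, 1) → a:[0]  free=[F..........]
after create(b) → a:[0], b:[1]  free=[FF.........]
after unlink(a) → b:[1]  free=[.F.........]
after create(a) → a:[0], b:[1]  free=[FF.........]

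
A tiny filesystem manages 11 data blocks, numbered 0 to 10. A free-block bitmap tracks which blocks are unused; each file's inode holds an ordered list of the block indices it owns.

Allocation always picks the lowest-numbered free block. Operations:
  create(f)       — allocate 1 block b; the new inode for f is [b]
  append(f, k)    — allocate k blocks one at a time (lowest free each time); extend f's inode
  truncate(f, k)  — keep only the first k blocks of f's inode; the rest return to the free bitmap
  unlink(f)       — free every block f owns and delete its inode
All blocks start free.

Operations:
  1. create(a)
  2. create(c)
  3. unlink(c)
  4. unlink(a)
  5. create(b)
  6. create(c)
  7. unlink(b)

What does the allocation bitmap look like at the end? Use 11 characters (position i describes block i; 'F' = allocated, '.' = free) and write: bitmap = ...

bitmap = .F.........

create(a): bitmap=F.......... | a=[0]
create(c): bitmap=FF......... | a=[0] c=[1]
unlink(c): bitmap=F.......... | a=[0]
unlink(a): bitmap=........... | 
create(b): bitmap=F.......... | b=[0]
create(c): bitmap=FF......... | b=[0] c=[1]
unlink(b): bitmap=.F......... | c=[1]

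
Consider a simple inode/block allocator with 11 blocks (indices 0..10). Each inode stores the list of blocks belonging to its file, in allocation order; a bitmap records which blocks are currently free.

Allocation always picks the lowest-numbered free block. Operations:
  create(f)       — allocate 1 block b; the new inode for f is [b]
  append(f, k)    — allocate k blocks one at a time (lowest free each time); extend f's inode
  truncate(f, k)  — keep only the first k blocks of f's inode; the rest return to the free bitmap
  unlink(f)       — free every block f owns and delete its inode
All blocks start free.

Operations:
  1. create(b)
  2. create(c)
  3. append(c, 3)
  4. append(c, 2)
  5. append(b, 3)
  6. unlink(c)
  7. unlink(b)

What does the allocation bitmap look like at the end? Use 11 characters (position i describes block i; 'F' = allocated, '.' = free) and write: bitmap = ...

  1. create(b)  ⇒  F..........  {b→[0]}
  2. create(c)  ⇒  FF.........  {b→[0]; c→[1]}
  3. append(c, 3)  ⇒  FFFFF......  {b→[0]; c→[1, 2, 3, 4]}
  4. append(c, 2)  ⇒  FFFFFFF....  {b→[0]; c→[1, 2, 3, 4, 5, 6]}
  5. append(b, 3)  ⇒  FFFFFFFFFF.  {b→[0, 7, 8, 9]; c→[1, 2, 3, 4, 5, 6]}
  6. unlink(c)  ⇒  F......FFF.  {b→[0, 7, 8, 9]}
  7. unlink(b)  ⇒  ...........  {}

bitmap = ...........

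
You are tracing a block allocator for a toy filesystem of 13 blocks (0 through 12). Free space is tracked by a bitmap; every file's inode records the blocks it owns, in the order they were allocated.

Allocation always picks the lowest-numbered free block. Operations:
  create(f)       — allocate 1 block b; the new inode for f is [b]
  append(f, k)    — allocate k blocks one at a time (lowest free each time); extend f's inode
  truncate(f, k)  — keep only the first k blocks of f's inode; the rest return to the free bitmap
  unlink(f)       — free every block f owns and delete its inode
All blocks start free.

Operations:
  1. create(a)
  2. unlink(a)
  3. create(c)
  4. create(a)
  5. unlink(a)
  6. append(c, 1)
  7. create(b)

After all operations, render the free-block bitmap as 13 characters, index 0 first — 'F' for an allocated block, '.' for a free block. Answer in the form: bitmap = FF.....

  1. create(a)  ⇒  F............  {a→[0]}
  2. unlink(a)  ⇒  .............  {}
  3. create(c)  ⇒  F............  {c→[0]}
  4. create(a)  ⇒  FF...........  {a→[1]; c→[0]}
  5. unlink(a)  ⇒  F............  {c→[0]}
  6. append(c, 1)  ⇒  FF...........  {c→[0, 1]}
  7. create(b)  ⇒  FFF..........  {b→[2]; c→[0, 1]}

bitmap = FFF..........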